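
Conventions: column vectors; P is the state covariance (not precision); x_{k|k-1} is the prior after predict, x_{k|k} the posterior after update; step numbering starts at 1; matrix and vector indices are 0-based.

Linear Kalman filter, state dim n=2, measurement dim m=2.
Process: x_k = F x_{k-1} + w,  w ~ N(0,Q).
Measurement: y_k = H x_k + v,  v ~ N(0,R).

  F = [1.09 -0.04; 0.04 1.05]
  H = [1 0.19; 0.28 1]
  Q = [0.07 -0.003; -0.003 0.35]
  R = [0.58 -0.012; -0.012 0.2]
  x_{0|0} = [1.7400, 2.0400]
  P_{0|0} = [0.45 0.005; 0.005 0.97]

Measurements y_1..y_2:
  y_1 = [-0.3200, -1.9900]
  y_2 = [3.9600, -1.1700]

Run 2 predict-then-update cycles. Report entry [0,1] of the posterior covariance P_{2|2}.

P_post[0,1] = -0.0876

step 1: x^-=[1.8150, 2.2116]  P^-=[0.6058 -0.0184; -0.0184 1.4206]  S=[1.2300 0.4081; 0.4081 1.6577]  K=[0.5002 -0.0319; -0.0858 0.8750]  nu=[-2.5552, -4.7098]  x^+=[0.6873, -1.6899]  P^+=[0.3093 -0.0990; -0.0990 0.2037]
step 2: x^-=[0.8167, -1.7469]  P^-=[0.4465 -0.1112; -0.1112 0.5668]  S=[1.0047 0.1036; 0.1036 0.7395]  K=[0.4276 -0.0412; -0.0793 0.7354]  nu=[3.4752, 0.3482]  x^+=[2.2884, -1.7665]  P^+=[0.2652 -0.0876; -0.0876 0.1726]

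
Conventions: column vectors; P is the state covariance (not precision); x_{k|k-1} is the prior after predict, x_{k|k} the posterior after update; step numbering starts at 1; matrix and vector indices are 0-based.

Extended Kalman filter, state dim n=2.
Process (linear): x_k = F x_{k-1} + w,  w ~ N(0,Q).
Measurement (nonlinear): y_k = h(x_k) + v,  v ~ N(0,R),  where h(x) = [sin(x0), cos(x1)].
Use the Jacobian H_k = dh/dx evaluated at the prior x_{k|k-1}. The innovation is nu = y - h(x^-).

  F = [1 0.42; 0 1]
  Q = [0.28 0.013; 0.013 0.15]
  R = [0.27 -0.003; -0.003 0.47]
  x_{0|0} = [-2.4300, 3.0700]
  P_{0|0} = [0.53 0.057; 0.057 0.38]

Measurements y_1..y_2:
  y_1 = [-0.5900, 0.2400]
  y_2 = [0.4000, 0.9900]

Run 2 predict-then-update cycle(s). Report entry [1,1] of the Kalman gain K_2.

step 1: x^-=[-1.1406, 3.0700]  P^-=[0.9249 0.2296; 0.2296 0.5300]  H_jac=[0.4170 0.0000; 0.0000 -0.0715]  S=[0.4309 -0.0098; -0.0098 0.4727]  K=[0.8949 -0.0161; 0.2205 -0.0756]  nu=[0.3189, 1.2374]  x^+=[-0.8752, 3.0468]  P^+=[0.5795 0.1433; 0.1433 0.5060]
step 2: x^-=[0.4045, 3.0468]  P^-=[1.0691 0.3688; 0.3688 0.6560]  H_jac=[0.9193 0.0000; 0.0000 -0.0947]  S=[1.1735 -0.0351; -0.0351 0.4759]  K=[0.8372 -0.0116; 0.2857 -0.1095]  nu=[0.0065, 1.9855]  x^+=[0.3868, 2.8313]  P^+=[0.2459 0.0843; 0.0843 0.5524]

K[1,1] = -0.1095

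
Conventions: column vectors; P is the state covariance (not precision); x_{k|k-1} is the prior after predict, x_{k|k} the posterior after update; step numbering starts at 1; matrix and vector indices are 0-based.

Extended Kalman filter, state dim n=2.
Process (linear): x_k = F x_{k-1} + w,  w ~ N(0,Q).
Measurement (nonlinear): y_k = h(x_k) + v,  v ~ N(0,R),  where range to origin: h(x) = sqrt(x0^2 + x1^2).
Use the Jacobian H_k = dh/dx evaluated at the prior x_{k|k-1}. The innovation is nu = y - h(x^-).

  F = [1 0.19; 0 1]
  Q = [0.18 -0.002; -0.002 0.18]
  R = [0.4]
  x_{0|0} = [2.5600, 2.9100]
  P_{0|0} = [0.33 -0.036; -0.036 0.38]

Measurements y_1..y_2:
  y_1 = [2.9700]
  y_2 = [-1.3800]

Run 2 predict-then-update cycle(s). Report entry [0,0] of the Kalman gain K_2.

K[0,0] = 0.4065

step 1: x^-=[3.1129, 2.9100]  P^-=[0.5100 0.0342; 0.0342 0.5600]  H_jac=[0.7305 0.6829]  S=[0.9675]  K=[0.4093; 0.4211]  nu=[-1.2912]  x^+=[2.5844, 2.3662]  P^+=[0.3480 -0.1325; -0.1325 0.3884]
step 2: x^-=[3.0340, 2.3662]  P^-=[0.4917 -0.0607; -0.0607 0.5684]  H_jac=[0.7885 0.6150]  S=[0.8618]  K=[0.4065; 0.3501]  nu=[-5.2277]  x^+=[0.9089, 0.5362]  P^+=[0.3492 -0.1834; -0.1834 0.4628]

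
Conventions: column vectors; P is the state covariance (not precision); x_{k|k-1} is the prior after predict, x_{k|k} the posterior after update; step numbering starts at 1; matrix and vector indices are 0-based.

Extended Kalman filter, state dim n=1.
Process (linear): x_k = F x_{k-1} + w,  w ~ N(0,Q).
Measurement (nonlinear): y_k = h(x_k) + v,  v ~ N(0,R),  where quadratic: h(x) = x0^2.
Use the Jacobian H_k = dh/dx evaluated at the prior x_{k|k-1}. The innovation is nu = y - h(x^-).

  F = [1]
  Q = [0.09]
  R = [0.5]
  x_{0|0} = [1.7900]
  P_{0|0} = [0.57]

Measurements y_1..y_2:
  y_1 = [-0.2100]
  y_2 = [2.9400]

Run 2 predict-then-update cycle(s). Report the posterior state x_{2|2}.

x_post = [1.4274]

step 1: x^-=[1.7900]  P^-=[0.6600]  H_jac=[3.5800]  S=[8.9588]  K=[0.2637]  nu=[-3.4141]  x^+=[0.8896]  P^+=[0.0368]
step 2: x^-=[0.8896]  P^-=[0.1268]  H_jac=[1.7791]  S=[0.9015]  K=[0.2503]  nu=[2.1487]  x^+=[1.4274]  P^+=[0.0703]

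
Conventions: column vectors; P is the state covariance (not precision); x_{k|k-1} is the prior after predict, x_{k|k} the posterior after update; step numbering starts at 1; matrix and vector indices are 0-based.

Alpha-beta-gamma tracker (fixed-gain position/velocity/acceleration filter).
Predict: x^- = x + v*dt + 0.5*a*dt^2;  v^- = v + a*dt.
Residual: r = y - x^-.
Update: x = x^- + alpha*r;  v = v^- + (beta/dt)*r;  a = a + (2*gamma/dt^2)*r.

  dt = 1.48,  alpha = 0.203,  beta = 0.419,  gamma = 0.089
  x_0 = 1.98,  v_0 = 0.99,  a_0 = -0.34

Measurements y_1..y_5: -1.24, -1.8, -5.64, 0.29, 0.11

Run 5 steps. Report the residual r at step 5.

step 1: x_pred=3.0728  r=-4.3128  x^+=2.1973  v^+=-0.7342  a^+=-0.6905
step 2: x_pred=0.3545  r=-2.1545  x^+=-0.0829  v^+=-2.3661  a^+=-0.8656
step 3: x_pred=-4.5326  r=-1.1074  x^+=-4.7574  v^+=-3.9606  a^+=-0.9556
step 4: x_pred=-11.6656  r=11.9556  x^+=-9.2386  v^+=-1.9901  a^+=0.0160
step 5: x_pred=-12.1664  r=12.2764  x^+=-9.6743  v^+=1.5092  a^+=1.0136

resid = 12.2764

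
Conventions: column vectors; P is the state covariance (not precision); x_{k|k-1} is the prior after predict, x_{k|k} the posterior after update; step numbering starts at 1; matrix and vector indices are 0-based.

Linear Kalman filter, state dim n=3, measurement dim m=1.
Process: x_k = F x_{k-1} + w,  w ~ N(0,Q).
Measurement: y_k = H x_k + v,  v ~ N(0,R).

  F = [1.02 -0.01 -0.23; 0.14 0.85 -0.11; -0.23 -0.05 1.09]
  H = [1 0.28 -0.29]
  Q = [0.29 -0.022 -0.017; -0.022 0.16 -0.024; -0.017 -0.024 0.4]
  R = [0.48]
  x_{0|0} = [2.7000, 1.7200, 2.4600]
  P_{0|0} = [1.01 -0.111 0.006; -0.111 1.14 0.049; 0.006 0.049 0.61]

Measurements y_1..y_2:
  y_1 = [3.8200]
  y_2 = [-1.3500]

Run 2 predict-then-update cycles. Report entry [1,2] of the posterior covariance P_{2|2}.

P_post[1,2] = -0.0681

step 1: x^-=[2.1710, 1.5694, 1.9744]  P^-=[1.3729 0.0215 -0.3939; 0.0215 0.9751 -0.1089; -0.3939 -0.1089 1.1701]  S=[2.2859]  K=[0.6532; 0.1427; -0.3341]  nu=[1.7821]  x^+=[3.3351, 1.8236, 1.3790]  P^+=[0.3976 -0.1915 0.1050; -0.1915 0.9285 0.0000; 0.1050 0.0000 0.9150]
step 2: x^-=[3.0664, 1.8653, 0.6449]  P^-=[0.7068 -0.1309 -0.2076; -0.1309 0.8009 -0.1285; -0.2076 -0.1285 1.4534]  S=[1.4398]  K=[0.5073; 0.0907; -0.4619]  nu=[-4.7516]  x^+=[0.6560, 1.4343, 2.8397]  P^+=[0.3363 -0.1972 0.1297; -0.1972 0.7891 -0.0681; 0.1297 -0.0681 1.1462]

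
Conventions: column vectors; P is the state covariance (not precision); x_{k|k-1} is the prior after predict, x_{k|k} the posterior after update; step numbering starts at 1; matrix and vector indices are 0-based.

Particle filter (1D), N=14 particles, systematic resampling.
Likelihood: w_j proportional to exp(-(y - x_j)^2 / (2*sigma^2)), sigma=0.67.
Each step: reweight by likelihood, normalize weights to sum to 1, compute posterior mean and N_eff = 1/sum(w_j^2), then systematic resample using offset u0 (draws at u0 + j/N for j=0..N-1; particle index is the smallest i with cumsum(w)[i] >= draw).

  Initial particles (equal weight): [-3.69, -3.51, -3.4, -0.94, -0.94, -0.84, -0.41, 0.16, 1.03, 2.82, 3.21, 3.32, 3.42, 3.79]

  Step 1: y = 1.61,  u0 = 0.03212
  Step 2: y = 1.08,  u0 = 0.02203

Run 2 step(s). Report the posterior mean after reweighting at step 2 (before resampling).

post_mean = 1.0095

step 1: w=[0.0000, 0.0000, 0.0000, 0.0006, 0.0006, 0.0011, 0.0095, 0.0858, 0.6138, 0.1748, 0.0516, 0.0344, 0.0232, 0.0045]  mean=1.5090  Neff=2.3856  idx=[7, 8, 8, 8, 8, 8, 8, 8, 8, 8, 9, 9, 10, 11]
step 2: w=[0.0413, 0.1056, 0.1056, 0.1056, 0.1056, 0.1056, 0.1056, 0.1056, 0.1056, 0.1056, 0.0036, 0.0036, 0.0007, 0.0004]  mean=1.0095  Neff=9.7950  idx=[0, 1, 2, 2, 3, 4, 4, 5, 6, 6, 7, 8, 8, 9]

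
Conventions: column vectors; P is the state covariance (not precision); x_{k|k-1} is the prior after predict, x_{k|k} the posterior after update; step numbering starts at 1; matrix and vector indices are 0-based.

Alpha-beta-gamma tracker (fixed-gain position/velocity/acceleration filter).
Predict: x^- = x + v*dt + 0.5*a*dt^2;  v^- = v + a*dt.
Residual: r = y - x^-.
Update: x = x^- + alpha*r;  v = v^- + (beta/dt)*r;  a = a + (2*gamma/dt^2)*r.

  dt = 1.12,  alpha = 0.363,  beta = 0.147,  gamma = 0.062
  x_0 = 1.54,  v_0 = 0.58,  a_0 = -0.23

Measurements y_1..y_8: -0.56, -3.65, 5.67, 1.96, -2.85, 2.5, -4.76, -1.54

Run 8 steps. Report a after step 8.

step 1: x_pred=2.0453  r=-2.6053  x^+=1.0996  v^+=-0.0196  a^+=-0.4875
step 2: x_pred=0.7719  r=-4.4219  x^+=-0.8332  v^+=-1.1460  a^+=-0.9247
step 3: x_pred=-2.6967  r=8.3667  x^+=0.3404  v^+=-1.0835  a^+=-0.0976
step 4: x_pred=-0.9343  r=2.8943  x^+=0.1163  v^+=-0.8129  a^+=0.1885
step 5: x_pred=-0.6759  r=-2.1741  x^+=-1.4651  v^+=-0.8871  a^+=-0.0264
step 6: x_pred=-2.4752  r=4.9752  x^+=-0.6692  v^+=-0.2637  a^+=0.4654
step 7: x_pred=-0.6727  r=-4.0873  x^+=-2.1564  v^+=-0.2789  a^+=0.0614
step 8: x_pred=-2.4303  r=0.8903  x^+=-2.1071  v^+=-0.0933  a^+=0.1494

a_post = 0.1494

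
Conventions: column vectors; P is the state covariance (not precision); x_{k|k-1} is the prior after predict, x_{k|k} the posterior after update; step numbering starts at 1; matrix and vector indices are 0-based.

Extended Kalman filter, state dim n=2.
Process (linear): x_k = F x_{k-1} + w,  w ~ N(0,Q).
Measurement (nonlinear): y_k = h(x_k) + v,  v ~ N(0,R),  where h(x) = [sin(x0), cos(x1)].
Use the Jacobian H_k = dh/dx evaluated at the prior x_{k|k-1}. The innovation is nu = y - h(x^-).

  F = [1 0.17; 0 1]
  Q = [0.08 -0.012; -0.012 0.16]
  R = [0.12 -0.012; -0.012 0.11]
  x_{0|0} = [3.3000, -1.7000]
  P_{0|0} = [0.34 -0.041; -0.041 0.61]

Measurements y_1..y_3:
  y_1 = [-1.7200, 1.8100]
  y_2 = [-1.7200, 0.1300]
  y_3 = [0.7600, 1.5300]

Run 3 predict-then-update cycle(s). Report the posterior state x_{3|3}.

step 1: x^-=[3.0110, -1.7000]  P^-=[0.4237 0.0507; 0.0507 0.7700]  H_jac=[-0.9915 0.0000; 0.0000 0.9917]  S=[0.5365 -0.0618; -0.0618 0.8672]  K=[-0.7827 0.0022; 0.0079 0.8811]  nu=[-1.8502, 1.9388]  x^+=[4.4634, -0.0063]  P^+=[0.0948 0.0097; 0.0097 0.0976]
step 2: x^-=[4.4624, -0.0063]  P^-=[0.1809 0.0143; 0.0143 0.2576]  H_jac=[-0.2474 0.0000; 0.0000 0.0063]  S=[0.1311 -0.0120; -0.0120 0.1100]  K=[-0.3449 -0.0369; -0.0259 0.0120]  nu=[-0.7511, -0.8700]  x^+=[4.7534, 0.0027]  P^+=[0.1655 0.0131; 0.0131 0.2575]
step 3: x^-=[4.7539, 0.0027]  P^-=[0.2574 0.0449; 0.0449 0.4175]  H_jac=[0.0415 0.0000; 0.0000 -0.0027]  S=[0.1204 -0.0120; -0.0120 0.1100]  K=[0.0895 0.0087; 0.0146 -0.0086]  nu=[1.7591, 0.5300]  x^+=[4.9160, 0.0239]  P^+=[0.2564 0.0448; 0.0448 0.4175]

x_post = [4.9160, 0.0239]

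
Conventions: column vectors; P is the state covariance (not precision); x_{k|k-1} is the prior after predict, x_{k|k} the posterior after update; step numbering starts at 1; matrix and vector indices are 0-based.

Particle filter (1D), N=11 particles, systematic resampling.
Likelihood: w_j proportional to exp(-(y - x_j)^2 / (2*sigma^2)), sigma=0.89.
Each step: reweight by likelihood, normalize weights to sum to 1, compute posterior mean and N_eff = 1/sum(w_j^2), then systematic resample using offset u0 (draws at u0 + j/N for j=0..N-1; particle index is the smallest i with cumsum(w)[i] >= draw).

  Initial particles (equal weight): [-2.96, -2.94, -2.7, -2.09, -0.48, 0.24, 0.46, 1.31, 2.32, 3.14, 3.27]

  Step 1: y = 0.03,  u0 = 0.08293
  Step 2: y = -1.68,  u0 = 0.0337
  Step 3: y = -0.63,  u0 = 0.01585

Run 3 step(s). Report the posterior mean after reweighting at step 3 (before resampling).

post_mean = -0.3407

step 1: w=[0.0011, 0.0012, 0.0028, 0.0184, 0.2667, 0.3057, 0.2797, 0.1117, 0.0115, 0.0007, 0.0004]  mean=0.1976  Neff=3.9097  idx=[4, 4, 4, 5, 5, 5, 6, 6, 6, 7, 8]
step 2: w=[0.2410, 0.2410, 0.2410, 0.0584, 0.0584, 0.0584, 0.0332, 0.0332, 0.0332, 0.0021, 0.0000]  mean=-0.2564  Neff=5.3243  idx=[0, 0, 0, 1, 1, 2, 2, 2, 3, 5, 7]
step 3: w=[0.1027, 0.1027, 0.1027, 0.1027, 0.1027, 0.1027, 0.1027, 0.1027, 0.0646, 0.0646, 0.0492]  mean=-0.3407  Neff=10.5103  idx=[0, 1, 1, 2, 3, 4, 5, 6, 7, 8, 9]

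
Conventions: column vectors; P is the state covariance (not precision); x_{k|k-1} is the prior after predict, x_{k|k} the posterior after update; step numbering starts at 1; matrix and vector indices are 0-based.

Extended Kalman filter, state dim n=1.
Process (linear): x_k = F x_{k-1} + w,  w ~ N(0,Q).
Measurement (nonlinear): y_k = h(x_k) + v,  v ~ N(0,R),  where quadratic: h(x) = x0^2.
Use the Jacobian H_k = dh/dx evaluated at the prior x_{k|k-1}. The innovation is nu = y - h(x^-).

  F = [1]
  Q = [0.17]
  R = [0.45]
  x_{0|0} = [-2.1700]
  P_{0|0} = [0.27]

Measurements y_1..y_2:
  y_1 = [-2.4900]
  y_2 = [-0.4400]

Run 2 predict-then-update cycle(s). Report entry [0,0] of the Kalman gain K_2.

K[0,0] = -0.3174

step 1: x^-=[-2.1700]  P^-=[0.4400]  H_jac=[-4.3400]  S=[8.7377]  K=[-0.2185]  nu=[-7.1989]  x^+=[-0.5967]  P^+=[0.0227]
step 2: x^-=[-0.5967]  P^-=[0.1927]  H_jac=[-1.1934]  S=[0.7244]  K=[-0.3174]  nu=[-0.7960]  x^+=[-0.3440]  P^+=[0.1197]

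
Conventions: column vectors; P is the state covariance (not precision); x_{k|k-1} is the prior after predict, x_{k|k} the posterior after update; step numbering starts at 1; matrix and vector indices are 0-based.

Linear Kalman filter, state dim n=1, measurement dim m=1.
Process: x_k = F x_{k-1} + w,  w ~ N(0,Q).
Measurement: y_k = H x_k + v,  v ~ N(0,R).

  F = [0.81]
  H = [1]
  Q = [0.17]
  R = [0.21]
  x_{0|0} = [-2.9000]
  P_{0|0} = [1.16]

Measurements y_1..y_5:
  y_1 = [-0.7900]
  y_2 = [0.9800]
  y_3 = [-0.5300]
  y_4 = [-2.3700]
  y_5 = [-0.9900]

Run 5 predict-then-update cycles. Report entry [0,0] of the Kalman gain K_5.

step 1: x^-=[-2.3490]  P^-=[0.9311]  S=[1.1411]  K=[0.8160]  nu=[1.5590]  x^+=[-1.0769]  P^+=[0.1714]
step 2: x^-=[-0.8723]  P^-=[0.2824]  S=[0.4924]  K=[0.5735]  nu=[1.8523]  x^+=[0.1901]  P^+=[0.1204]
step 3: x^-=[0.1540]  P^-=[0.2490]  S=[0.4590]  K=[0.5425]  nu=[-0.6840]  x^+=[-0.2171]  P^+=[0.1139]
step 4: x^-=[-0.1758]  P^-=[0.2447]  S=[0.4547]  K=[0.5382]  nu=[-2.1942]  x^+=[-1.3568]  P^+=[0.1130]
step 5: x^-=[-1.0990]  P^-=[0.2442]  S=[0.4542]  K=[0.5376]  nu=[0.1090]  x^+=[-1.0404]  P^+=[0.1129]

K[0,0] = 0.5376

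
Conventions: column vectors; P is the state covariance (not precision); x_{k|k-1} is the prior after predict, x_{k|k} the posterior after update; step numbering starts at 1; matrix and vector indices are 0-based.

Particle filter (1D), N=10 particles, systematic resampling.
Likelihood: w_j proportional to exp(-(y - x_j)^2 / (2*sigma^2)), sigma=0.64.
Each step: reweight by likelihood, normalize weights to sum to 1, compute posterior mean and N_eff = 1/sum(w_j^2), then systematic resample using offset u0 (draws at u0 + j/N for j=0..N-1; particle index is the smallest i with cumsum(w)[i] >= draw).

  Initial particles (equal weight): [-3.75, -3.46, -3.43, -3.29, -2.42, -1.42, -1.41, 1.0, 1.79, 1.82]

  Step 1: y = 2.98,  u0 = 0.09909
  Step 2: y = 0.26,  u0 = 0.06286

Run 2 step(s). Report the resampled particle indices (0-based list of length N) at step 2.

resampled_idx = [0, 1, 2, 3, 4, 5, 6, 7, 8, 9]

step 1: w=[0.0000, 0.0000, 0.0000, 0.0000, 0.0000, 0.0000, 0.0000, 0.0220, 0.4680, 0.5100]  mean=1.7879  Neff=2.0851  idx=[8, 8, 8, 8, 9, 9, 9, 9, 9, 9]
step 2: w=[0.1069, 0.1069, 0.1069, 0.1069, 0.0954, 0.0954, 0.0954, 0.0954, 0.0954, 0.0954]  mean=1.8072  Neff=9.9687  idx=[0, 1, 2, 3, 4, 5, 6, 7, 8, 9]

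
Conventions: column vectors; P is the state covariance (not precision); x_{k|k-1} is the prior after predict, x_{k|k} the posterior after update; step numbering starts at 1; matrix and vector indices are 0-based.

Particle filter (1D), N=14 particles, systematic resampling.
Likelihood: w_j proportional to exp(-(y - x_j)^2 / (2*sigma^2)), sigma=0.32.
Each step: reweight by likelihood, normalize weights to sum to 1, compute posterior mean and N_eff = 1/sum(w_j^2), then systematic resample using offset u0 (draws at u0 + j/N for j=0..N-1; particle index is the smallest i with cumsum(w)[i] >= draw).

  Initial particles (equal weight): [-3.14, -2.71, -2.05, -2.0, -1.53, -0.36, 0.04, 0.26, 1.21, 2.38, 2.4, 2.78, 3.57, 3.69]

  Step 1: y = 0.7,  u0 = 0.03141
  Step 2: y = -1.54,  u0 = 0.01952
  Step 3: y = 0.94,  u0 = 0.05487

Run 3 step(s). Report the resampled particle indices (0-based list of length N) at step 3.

step 1: w=[0.0000, 0.0000, 0.0000, 0.0000, 0.0000, 0.0052, 0.1504, 0.4902, 0.3543, 0.0000, 0.0000, 0.0000, 0.0000, 0.0000]  mean=0.5602  Neff=2.5748  idx=[6, 6, 7, 7, 7, 7, 7, 7, 7, 8, 8, 8, 8, 8]
step 2: w=[0.4576, 0.4576, 0.0121, 0.0121, 0.0121, 0.0121, 0.0121, 0.0121, 0.0121, 0.0000, 0.0000, 0.0000, 0.0000, 0.0000]  mean=0.0587  Neff=2.3823  idx=[0, 0, 0, 0, 0, 0, 0, 1, 1, 1, 1, 1, 1, 4]
step 3: w=[0.0542, 0.0542, 0.0542, 0.0542, 0.0542, 0.0542, 0.0542, 0.0542, 0.0542, 0.0542, 0.0542, 0.0542, 0.0542, 0.2957]  mean=0.1051  Neff=7.9610  idx=[1, 2, 3, 4, 6, 7, 8, 10, 11, 12, 13, 13, 13, 13]

resampled_idx = [1, 2, 3, 4, 6, 7, 8, 10, 11, 12, 13, 13, 13, 13]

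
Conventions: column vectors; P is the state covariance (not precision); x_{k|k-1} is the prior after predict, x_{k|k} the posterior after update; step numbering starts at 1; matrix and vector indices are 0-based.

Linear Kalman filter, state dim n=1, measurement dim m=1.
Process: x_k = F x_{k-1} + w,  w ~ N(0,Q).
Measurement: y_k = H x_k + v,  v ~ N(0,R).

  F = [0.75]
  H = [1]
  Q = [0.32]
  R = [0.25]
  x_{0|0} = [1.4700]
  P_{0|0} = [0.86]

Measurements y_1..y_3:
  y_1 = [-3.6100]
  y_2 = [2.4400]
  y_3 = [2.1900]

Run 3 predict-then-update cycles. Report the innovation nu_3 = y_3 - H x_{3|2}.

innov = [1.5529]

step 1: x^-=[1.1025]  P^-=[0.8037]  S=[1.0537]  K=[0.7628]  nu=[-4.7125]  x^+=[-2.4920]  P^+=[0.1907]
step 2: x^-=[-1.8690]  P^-=[0.4273]  S=[0.6773]  K=[0.6309]  nu=[4.3090]  x^+=[0.8494]  P^+=[0.1577]
step 3: x^-=[0.6371]  P^-=[0.4087]  S=[0.6587]  K=[0.6205]  nu=[1.5529]  x^+=[1.6006]  P^+=[0.1551]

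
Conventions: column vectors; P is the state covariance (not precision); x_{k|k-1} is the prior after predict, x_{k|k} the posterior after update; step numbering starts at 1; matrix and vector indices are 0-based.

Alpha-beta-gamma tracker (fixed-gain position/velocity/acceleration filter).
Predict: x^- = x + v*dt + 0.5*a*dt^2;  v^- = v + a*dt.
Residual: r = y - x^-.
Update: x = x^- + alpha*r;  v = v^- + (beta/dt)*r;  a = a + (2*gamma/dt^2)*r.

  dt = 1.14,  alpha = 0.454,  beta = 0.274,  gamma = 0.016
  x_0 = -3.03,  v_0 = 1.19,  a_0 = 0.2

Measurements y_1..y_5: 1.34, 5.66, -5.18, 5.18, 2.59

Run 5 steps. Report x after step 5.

x_post = 3.9815

step 1: x_pred=-1.5434  r=2.8834  x^+=-0.2344  v^+=2.1110  a^+=0.2710
step 2: x_pred=2.3483  r=3.3117  x^+=3.8518  v^+=3.2159  a^+=0.3525
step 3: x_pred=7.7471  r=-12.9271  x^+=1.8782  v^+=0.5108  a^+=0.0342
step 4: x_pred=2.4828  r=2.6972  x^+=3.7073  v^+=1.1981  a^+=0.1007
step 5: x_pred=5.1386  r=-2.5486  x^+=3.9815  v^+=0.7003  a^+=0.0379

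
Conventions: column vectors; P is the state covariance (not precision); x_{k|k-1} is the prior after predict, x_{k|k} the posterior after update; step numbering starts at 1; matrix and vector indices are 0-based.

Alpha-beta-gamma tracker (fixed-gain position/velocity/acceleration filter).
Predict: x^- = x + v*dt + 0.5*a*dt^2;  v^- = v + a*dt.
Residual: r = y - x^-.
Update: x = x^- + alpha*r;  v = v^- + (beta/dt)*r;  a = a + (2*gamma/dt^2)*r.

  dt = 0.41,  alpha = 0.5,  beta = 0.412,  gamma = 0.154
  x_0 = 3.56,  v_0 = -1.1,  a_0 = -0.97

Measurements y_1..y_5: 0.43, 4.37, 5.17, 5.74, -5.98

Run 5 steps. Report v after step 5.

step 1: x_pred=3.0275  r=-2.5975  x^+=1.7287  v^+=-4.1078  a^+=-5.7292
step 2: x_pred=-0.4370  r=4.8070  x^+=1.9665  v^+=-1.6263  a^+=3.0784
step 3: x_pred=1.5584  r=3.6116  x^+=3.3642  v^+=3.2650  a^+=9.6957
step 4: x_pred=5.5178  r=0.2222  x^+=5.6289  v^+=7.4635  a^+=10.1028
step 5: x_pred=9.5381  r=-15.5181  x^+=1.7790  v^+=-3.9881  a^+=-18.3301

v_post = -3.9881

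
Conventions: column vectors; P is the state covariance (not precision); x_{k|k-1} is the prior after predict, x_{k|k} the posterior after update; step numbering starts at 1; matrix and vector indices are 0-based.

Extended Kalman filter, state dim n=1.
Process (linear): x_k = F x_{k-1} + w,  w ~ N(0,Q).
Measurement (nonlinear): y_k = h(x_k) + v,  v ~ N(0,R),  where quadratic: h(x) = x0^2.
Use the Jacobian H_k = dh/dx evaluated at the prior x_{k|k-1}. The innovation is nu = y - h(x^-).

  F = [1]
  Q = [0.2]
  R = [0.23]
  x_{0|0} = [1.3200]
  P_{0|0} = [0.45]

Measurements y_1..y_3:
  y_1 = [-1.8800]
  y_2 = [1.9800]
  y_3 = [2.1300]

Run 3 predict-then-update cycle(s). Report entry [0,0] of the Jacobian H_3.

H_jac[0,0] = 0.1412

step 1: x^-=[1.3200]  P^-=[0.6500]  H_jac=[2.6400]  S=[4.7602]  K=[0.3605]  nu=[-3.6224]  x^+=[0.0142]  P^+=[0.0314]
step 2: x^-=[0.0142]  P^-=[0.2314]  H_jac=[0.0284]  S=[0.2302]  K=[0.0285]  nu=[1.9798]  x^+=[0.0706]  P^+=[0.2312]
step 3: x^-=[0.0706]  P^-=[0.4312]  H_jac=[0.1412]  S=[0.2386]  K=[0.2552]  nu=[2.1250]  x^+=[0.6129]  P^+=[0.4157]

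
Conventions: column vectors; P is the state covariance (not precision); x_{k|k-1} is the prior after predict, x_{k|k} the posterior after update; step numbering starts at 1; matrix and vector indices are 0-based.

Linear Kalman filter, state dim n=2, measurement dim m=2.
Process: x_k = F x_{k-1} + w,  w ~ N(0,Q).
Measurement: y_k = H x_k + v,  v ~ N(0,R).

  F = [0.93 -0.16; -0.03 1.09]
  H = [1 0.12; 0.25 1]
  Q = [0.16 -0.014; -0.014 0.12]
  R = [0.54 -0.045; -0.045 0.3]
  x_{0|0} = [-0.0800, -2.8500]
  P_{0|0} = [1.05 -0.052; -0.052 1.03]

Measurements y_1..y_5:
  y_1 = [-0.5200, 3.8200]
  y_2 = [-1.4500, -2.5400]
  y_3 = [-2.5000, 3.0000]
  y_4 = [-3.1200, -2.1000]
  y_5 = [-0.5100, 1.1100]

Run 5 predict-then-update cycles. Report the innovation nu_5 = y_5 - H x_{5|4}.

step 1: x^-=[0.3816, -3.1041]  P^-=[1.1100 -0.2759; -0.2759 1.3481]  S=[1.6032 0.1101; 0.1101 1.5795]  K=[0.6749 -0.0460; -0.1274 0.8187]  nu=[-0.5291, 6.8287]  x^+=[-0.2898, 2.5539]  P^+=[0.3833 -0.1400; -0.1400 0.2863]
step 2: x^-=[-0.6781, 2.7925]  P^-=[0.5405 -0.2172; -0.2172 0.4697]  S=[1.0351 -0.0772; -0.0772 0.6949]  K=[0.4922 -0.0634; -0.1117 0.5854]  nu=[-1.1070, -5.1630]  x^+=[-0.8956, -0.1062]  P^+=[0.2821 -0.1117; -0.1117 0.2086]
step 3: x^-=[-0.8159, -0.0889]  P^-=[0.4425 -0.1720; -0.1720 0.3754]  S=[0.9467 -0.0665; -0.0665 0.6170]  K=[0.4420 -0.0518; -0.0970 0.5282]  nu=[-1.6734, 3.2928]  x^+=[-1.7263, 1.8128]  P^+=[0.2529 -0.0987; -0.0987 0.1875]
step 4: x^-=[-1.8955, 2.0277]  P^-=[0.4129 -0.1542; -0.1542 0.3494]  S=[0.9209 -0.0587; -0.0587 0.5981]  K=[0.4255 -0.0435; -0.0894 0.5110]  nu=[-1.4678, -3.6538]  x^+=[-2.3609, 0.2918]  P^+=[0.2429 -0.0929; -0.0929 0.1805]
step 5: x^-=[-2.2424, 0.3889]  P^-=[0.4023 -0.1469; -0.1469 0.3408]  S=[0.9120 -0.0548; -0.0548 0.5925]  K=[0.4195 -0.0394; -0.0859 0.5053]  nu=[1.6857, 1.2816]  x^+=[-1.5857, 0.8918]  P^+=[0.2391 -0.0905; -0.0905 0.1781]

innov = [1.6857, 1.2816]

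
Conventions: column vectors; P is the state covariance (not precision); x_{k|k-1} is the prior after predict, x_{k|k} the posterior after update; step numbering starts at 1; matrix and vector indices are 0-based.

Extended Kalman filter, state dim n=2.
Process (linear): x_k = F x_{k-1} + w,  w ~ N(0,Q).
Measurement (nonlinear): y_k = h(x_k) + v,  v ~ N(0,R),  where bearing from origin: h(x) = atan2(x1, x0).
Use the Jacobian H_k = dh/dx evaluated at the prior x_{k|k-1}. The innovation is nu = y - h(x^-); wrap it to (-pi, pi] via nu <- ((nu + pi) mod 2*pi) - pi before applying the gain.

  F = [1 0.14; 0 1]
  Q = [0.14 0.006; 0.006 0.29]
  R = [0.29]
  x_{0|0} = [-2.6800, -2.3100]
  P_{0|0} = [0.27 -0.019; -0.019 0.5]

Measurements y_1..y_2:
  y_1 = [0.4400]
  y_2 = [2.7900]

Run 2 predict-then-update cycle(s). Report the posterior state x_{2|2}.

x_post = [-3.3066, -3.2830]

step 1: x^-=[-3.0034, -2.3100]  P^-=[0.4145 0.0570; 0.0570 0.7900]  H_jac=[0.1609 -0.2092]  S=[0.3315]  K=[0.1652; -0.4709]  nu=[2.9260]  x^+=[-2.5200, -3.6879]  P^+=[0.4054 0.0828; 0.0828 0.7165]
step 2: x^-=[-3.0363, -3.6879]  P^-=[0.5827 0.1891; 0.1891 1.0065]  H_jac=[0.1616 -0.1331]  S=[0.3149]  K=[0.2191; -0.3282]  nu=[-1.2336]  x^+=[-3.3066, -3.2830]  P^+=[0.5675 0.2117; 0.2117 0.9726]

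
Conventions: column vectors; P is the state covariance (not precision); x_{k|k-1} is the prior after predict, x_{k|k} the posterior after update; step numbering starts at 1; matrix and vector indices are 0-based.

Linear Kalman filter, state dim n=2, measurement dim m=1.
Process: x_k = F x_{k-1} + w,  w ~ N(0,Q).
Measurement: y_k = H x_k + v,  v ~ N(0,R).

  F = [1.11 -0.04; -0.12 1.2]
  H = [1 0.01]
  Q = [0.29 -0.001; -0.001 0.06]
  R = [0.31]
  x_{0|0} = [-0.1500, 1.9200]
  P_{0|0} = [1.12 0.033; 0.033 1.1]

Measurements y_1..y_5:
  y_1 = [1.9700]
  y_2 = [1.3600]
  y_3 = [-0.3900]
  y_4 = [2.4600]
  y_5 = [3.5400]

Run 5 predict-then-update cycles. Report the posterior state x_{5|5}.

x_post = [2.8517, 2.6496]

step 1: x^-=[-0.2433, 2.3220]  P^-=[1.6688 -0.1589; -0.1589 1.6506]  S=[1.9758]  K=[0.8438; -0.0721]  nu=[2.1901]  x^+=[1.6047, 2.1642]  P^+=[0.2620 -0.0387; -0.0387 1.6404]
step 2: x^-=[1.6947, 2.4045]  P^-=[0.6188 -0.1664; -0.1664 2.4371]  S=[0.9258]  K=[0.6667; -0.1534]  nu=[-0.3587]  x^+=[1.4555, 2.4595]  P^+=[0.2074 -0.0717; -0.0717 2.4153]
step 3: x^-=[1.5173, 2.7767]  P^-=[0.5558 -0.2404; -0.2404 3.5616]  S=[0.8613]  K=[0.6425; -0.2378]  nu=[-1.9350]  x^+=[0.2741, 3.2369]  P^+=[0.2003 -0.1088; -0.1088 3.5129]
step 4: x^-=[0.1748, 3.8514]  P^-=[0.5520 -0.3418; -0.3418 5.1528]  S=[0.8557]  K=[0.6411; -0.3392]  nu=[2.2467]  x^+=[1.6152, 3.0892]  P^+=[0.2003 -0.1557; -0.1557 5.0544]
step 5: x^-=[1.6693, 3.5133]  P^-=[0.5587 -0.4784; -0.4784 7.3860]  S=[0.8599]  K=[0.6442; -0.4705]  nu=[1.8356]  x^+=[2.8517, 2.6496]  P^+=[0.2019 -0.2178; -0.2178 7.1957]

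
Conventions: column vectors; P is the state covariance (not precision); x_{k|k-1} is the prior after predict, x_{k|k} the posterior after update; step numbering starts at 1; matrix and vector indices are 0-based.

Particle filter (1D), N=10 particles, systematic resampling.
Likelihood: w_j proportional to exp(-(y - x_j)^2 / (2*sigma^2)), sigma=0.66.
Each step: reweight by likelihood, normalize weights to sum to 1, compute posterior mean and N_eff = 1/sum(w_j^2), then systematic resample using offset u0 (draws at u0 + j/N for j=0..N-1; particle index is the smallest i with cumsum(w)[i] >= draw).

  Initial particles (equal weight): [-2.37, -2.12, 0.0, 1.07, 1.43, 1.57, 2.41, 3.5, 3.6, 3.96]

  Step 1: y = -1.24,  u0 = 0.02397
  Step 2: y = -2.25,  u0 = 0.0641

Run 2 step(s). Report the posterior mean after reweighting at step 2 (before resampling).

post_mean = -2.2122

step 1: w=[0.2831, 0.5039, 0.2099, 0.0027, 0.0003, 0.0001, 0.0000, 0.0000, 0.0000, 0.0000]  mean=-1.7356  Neff=2.6447  idx=[0, 0, 0, 1, 1, 1, 1, 1, 2, 2]
step 2: w=[0.1251, 0.1251, 0.1251, 0.1248, 0.1248, 0.1248, 0.1248, 0.1248, 0.0004, 0.0004]  mean=-2.2122  Neff=8.0122  idx=[0, 1, 2, 2, 3, 4, 5, 6, 6, 7]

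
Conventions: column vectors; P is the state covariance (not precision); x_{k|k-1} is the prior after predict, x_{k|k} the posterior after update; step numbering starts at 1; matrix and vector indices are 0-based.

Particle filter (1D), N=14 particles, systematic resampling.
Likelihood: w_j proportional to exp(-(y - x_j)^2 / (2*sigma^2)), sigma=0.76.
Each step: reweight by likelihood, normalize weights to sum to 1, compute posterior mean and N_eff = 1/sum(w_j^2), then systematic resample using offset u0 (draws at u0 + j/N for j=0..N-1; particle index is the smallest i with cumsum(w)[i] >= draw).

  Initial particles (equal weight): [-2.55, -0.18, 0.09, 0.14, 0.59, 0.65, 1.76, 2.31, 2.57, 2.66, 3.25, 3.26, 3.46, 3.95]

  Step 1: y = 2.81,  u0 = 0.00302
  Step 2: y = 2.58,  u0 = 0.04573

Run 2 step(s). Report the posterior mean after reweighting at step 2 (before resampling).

step 1: w=[0.0000, 0.0001, 0.0003, 0.0004, 0.0024, 0.0030, 0.0657, 0.1374, 0.1623, 0.1673, 0.1443, 0.1432, 0.1183, 0.0554]  mean=2.8625  Neff=7.3566  idx=[4, 7, 7, 8, 8, 8, 9, 9, 10, 10, 11, 11, 12, 12]
step 2: w=[0.0031, 0.0884, 0.0884, 0.0942, 0.0942, 0.0942, 0.0937, 0.0937, 0.0639, 0.0639, 0.0631, 0.0631, 0.0482, 0.0482]  mean=2.7945  Neff=12.4139  idx=[1, 2, 3, 3, 4, 5, 6, 6, 7, 8, 9, 10, 11, 13]

post_mean = 2.7945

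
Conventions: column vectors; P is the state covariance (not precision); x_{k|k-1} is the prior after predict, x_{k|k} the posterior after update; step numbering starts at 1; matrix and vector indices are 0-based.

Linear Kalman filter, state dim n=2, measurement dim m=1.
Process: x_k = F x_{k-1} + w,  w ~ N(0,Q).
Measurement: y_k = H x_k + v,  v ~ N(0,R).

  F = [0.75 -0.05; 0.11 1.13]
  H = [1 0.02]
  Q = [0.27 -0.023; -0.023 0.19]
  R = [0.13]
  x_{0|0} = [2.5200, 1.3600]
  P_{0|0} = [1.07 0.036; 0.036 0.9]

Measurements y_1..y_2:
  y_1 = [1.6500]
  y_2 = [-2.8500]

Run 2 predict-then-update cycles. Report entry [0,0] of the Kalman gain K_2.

K[0,0] = 0.7233

step 1: x^-=[1.8220, 1.8140]  P^-=[0.8714 0.0447; 0.0447 1.3611]  S=[1.0038]  K=[0.8691; 0.0717]  nu=[-0.2083]  x^+=[1.6410, 1.7991]  P^+=[0.1133 -0.0178; -0.0178 1.3559]
step 2: x^-=[1.1408, 2.2135]  P^-=[0.3385 -0.1052; -0.1052 1.9184]  S=[0.4650]  K=[0.7233; -0.1438]  nu=[-4.0351]  x^+=[-1.7779, 2.7938]  P^+=[0.0952 -0.0569; -0.0569 1.9087]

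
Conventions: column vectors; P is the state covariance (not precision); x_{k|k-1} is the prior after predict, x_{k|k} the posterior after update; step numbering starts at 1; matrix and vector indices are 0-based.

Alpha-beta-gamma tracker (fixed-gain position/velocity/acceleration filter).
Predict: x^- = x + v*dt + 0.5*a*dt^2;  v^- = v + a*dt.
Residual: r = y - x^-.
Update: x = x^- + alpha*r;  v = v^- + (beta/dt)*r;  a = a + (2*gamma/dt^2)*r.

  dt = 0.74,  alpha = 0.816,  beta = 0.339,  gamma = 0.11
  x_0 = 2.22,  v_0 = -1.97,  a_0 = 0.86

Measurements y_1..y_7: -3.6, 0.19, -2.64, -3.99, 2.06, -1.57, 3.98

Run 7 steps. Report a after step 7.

a_post = 2.0213

step 1: x_pred=0.9977  r=-4.5977  x^+=-2.7540  v^+=-3.4398  a^+=-0.9871
step 2: x_pred=-5.5698  r=5.7598  x^+=-0.8698  v^+=-1.5317  a^+=1.3269
step 3: x_pred=-1.6400  r=-1.0000  x^+=-2.4560  v^+=-1.0079  a^+=0.9251
step 4: x_pred=-2.9486  r=-1.0414  x^+=-3.7984  v^+=-0.8004  a^+=0.5067
step 5: x_pred=-4.2520  r=6.3120  x^+=0.8986  v^+=2.4661  a^+=3.0426
step 6: x_pred=3.5566  r=-5.1266  x^+=-0.6267  v^+=2.3691  a^+=0.9830
step 7: x_pred=1.3955  r=2.5845  x^+=3.5045  v^+=4.2804  a^+=2.0213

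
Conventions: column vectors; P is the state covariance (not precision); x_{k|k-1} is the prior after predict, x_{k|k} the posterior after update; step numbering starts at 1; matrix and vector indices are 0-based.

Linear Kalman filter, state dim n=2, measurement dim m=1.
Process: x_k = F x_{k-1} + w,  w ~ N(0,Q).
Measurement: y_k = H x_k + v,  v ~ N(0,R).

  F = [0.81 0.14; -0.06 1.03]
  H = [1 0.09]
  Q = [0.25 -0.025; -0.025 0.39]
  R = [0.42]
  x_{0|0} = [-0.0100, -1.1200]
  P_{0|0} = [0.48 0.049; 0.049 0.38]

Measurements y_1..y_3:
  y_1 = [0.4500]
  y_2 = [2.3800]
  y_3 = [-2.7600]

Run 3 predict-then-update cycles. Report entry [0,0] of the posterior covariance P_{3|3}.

step 1: x^-=[-0.1649, -1.1530]  P^-=[0.5835 0.0469; 0.0469 0.7888]  S=[1.0183]  K=[0.5771; 0.1158]  nu=[0.7187]  x^+=[0.2499, -1.0698]  P^+=[0.2443 -0.0211; -0.0211 0.7752]
step 2: x^-=[0.0526, -1.1169]  P^-=[0.4207 0.0575; 0.0575 1.2159]  S=[0.8609]  K=[0.4947; 0.1939]  nu=[2.4279]  x^+=[1.2537, -0.6462]  P^+=[0.2100 -0.0251; -0.0251 1.1835]
step 3: x^-=[0.9250, -0.7408]  P^-=[0.4053 0.1147; 0.1147 1.6494]  S=[0.8593]  K=[0.4837; 0.3063]  nu=[-3.6183]  x^+=[-0.8251, -1.8490]  P^+=[0.2043 -0.0126; -0.0126 1.5688]

P_post[0,0] = 0.2043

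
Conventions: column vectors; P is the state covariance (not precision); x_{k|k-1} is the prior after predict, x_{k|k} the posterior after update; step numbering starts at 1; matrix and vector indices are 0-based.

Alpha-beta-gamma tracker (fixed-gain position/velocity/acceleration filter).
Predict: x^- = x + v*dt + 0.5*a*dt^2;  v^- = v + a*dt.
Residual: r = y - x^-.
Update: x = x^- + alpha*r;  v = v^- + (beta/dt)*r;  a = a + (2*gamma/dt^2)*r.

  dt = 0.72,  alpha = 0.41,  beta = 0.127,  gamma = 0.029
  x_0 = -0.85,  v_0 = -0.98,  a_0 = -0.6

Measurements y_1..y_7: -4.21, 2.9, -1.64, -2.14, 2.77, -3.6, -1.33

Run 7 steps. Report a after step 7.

step 1: x_pred=-1.7111  r=-2.4989  x^+=-2.7357  v^+=-1.8528  a^+=-0.8796
step 2: x_pred=-4.2976  r=7.1976  x^+=-1.3466  v^+=-1.2165  a^+=-0.0743
step 3: x_pred=-2.2417  r=0.6017  x^+=-1.9950  v^+=-1.1638  a^+=-0.0070
step 4: x_pred=-2.8348  r=0.6948  x^+=-2.5499  v^+=-1.0463  a^+=0.0708
step 5: x_pred=-3.2849  r=6.0549  x^+=-0.8024  v^+=0.0727  a^+=0.7482
step 6: x_pred=-0.5561  r=-3.0439  x^+=-1.8041  v^+=0.0745  a^+=0.4077
step 7: x_pred=-1.6448  r=0.3148  x^+=-1.5157  v^+=0.4235  a^+=0.4429

a_post = 0.4429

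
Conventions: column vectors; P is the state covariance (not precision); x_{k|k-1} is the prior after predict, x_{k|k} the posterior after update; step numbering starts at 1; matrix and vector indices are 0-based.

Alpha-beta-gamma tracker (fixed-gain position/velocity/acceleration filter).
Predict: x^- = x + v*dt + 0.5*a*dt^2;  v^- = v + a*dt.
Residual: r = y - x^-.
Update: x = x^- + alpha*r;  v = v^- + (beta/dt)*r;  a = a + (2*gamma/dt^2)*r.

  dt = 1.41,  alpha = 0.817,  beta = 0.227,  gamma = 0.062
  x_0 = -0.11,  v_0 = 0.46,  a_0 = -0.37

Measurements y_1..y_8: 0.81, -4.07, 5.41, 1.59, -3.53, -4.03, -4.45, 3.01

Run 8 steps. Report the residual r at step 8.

resid = 10.2940

step 1: x_pred=0.1708  r=0.6392  x^+=0.6930  v^+=0.0412  a^+=-0.3301
step 2: x_pred=0.4230  r=-4.4930  x^+=-3.2478  v^+=-1.1476  a^+=-0.6104
step 3: x_pred=-5.4727  r=10.8827  x^+=3.4185  v^+=-0.2562  a^+=0.0684
step 4: x_pred=3.1252  r=-1.5352  x^+=1.8709  v^+=-0.4069  a^+=-0.0274
step 5: x_pred=1.2700  r=-4.8000  x^+=-2.6516  v^+=-1.2182  a^+=-0.3267
step 6: x_pred=-4.6941  r=0.6641  x^+=-4.1515  v^+=-1.5720  a^+=-0.2853
step 7: x_pred=-6.6517  r=2.2017  x^+=-4.8529  v^+=-1.6199  a^+=-0.1480
step 8: x_pred=-7.2840  r=10.2940  x^+=1.1262  v^+=-0.1713  a^+=0.4941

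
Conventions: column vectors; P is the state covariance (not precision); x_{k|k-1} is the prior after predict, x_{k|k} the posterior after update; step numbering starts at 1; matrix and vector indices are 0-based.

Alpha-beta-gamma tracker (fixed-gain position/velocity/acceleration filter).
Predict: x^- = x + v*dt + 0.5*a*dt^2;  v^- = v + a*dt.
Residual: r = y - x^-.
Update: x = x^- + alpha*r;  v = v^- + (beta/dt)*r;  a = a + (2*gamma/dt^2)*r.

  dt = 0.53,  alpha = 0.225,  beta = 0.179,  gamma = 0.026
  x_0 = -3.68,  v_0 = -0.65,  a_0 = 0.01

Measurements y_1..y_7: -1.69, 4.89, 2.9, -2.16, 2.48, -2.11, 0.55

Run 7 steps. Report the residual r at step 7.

resid = -4.8618

step 1: x_pred=-4.0231  r=2.3331  x^+=-3.4981  v^+=0.1433  a^+=0.4419
step 2: x_pred=-3.3602  r=8.2502  x^+=-1.5039  v^+=3.1638  a^+=1.9692
step 3: x_pred=0.4495  r=2.4505  x^+=1.0009  v^+=5.0351  a^+=2.4228
step 4: x_pred=4.0098  r=-6.1698  x^+=2.6216  v^+=4.2354  a^+=1.2806
step 5: x_pred=5.0462  r=-2.5662  x^+=4.4688  v^+=4.0475  a^+=0.8056
step 6: x_pred=6.7271  r=-8.8371  x^+=4.7388  v^+=1.4898  a^+=-0.8303
step 7: x_pred=5.4118  r=-4.8618  x^+=4.3179  v^+=-0.5923  a^+=-1.7303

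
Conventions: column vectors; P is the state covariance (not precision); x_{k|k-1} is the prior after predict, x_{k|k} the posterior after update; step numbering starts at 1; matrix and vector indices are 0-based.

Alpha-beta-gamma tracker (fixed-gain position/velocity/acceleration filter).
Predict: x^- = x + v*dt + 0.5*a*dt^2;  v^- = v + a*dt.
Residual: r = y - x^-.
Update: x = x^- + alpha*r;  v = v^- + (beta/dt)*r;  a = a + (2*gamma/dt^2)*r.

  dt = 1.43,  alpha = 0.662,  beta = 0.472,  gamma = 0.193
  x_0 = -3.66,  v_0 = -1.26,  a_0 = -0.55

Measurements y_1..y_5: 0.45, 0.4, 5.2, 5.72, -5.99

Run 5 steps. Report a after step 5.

a_post = -3.2545

step 1: x_pred=-6.0241  r=6.4741  x^+=-1.7383  v^+=0.0904  a^+=0.6721
step 2: x_pred=-0.9218  r=1.3218  x^+=-0.0468  v^+=1.4878  a^+=0.9216
step 3: x_pred=3.0230  r=2.1770  x^+=4.4642  v^+=3.5242  a^+=1.3325
step 4: x_pred=10.8662  r=-5.1462  x^+=7.4594  v^+=3.7311  a^+=0.3611
step 5: x_pred=13.1641  r=-19.1541  x^+=0.4841  v^+=-2.0747  a^+=-3.2545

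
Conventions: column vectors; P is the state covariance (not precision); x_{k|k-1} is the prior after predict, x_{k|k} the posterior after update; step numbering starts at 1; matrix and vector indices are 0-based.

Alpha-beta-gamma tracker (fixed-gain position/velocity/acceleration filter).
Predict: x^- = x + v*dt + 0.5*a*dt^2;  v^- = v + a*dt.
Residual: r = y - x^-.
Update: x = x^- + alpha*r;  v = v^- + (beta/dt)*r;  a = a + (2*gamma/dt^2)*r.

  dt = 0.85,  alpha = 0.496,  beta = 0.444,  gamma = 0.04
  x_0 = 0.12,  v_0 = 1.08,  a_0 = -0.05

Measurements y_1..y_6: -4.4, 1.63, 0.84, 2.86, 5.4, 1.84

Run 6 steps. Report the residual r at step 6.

resid = -5.6130

step 1: x_pred=1.0199  r=-5.4199  x^+=-1.6684  v^+=-1.7936  a^+=-0.6501
step 2: x_pred=-3.4278  r=5.0578  x^+=-0.9191  v^+=0.2957  a^+=-0.0901
step 3: x_pred=-0.7003  r=1.5403  x^+=0.0637  v^+=1.0237  a^+=0.0805
step 4: x_pred=0.9629  r=1.8971  x^+=1.9039  v^+=2.0831  a^+=0.2905
step 5: x_pred=3.7794  r=1.6206  x^+=4.5832  v^+=3.1765  a^+=0.4700
step 6: x_pred=7.4530  r=-5.6130  x^+=4.6690  v^+=0.6440  a^+=-0.1516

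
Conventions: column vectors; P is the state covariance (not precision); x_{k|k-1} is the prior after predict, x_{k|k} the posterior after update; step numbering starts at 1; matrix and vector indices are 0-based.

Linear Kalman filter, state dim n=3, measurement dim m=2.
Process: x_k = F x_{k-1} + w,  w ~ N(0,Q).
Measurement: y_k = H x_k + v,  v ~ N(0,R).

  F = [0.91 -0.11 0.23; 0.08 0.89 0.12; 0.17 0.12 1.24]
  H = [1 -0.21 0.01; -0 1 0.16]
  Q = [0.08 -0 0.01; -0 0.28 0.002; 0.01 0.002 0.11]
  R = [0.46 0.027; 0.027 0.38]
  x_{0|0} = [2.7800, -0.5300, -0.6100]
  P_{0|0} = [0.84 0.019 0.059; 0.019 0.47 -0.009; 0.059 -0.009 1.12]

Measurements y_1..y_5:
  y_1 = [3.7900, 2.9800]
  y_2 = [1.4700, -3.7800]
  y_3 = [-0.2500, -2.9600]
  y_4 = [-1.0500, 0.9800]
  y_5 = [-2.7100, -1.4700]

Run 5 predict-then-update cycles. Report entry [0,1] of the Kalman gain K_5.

step 1: x^-=[2.4478, -0.3225, -0.3474]  P^-=[0.8619 0.0671 0.5247; 0.0671 0.6757 0.2303; 0.5247 0.2303 1.8861]  S=[1.3332 0.0337; 0.0337 1.1777]  K=[0.6371 0.1100; -0.0697 0.6070; 0.3603 0.4415]  nu=[1.2779, 3.3581]  x^+=[3.6313, 1.6269, 1.5956]  P^+=[0.3018 0.0349 0.1507; 0.0349 0.2381 -0.0581; 0.1507 -0.0581 1.4728]
step 2: x^-=[3.4926, 1.9299, 2.7912]  P^-=[0.4698 0.0754 0.6590; 0.0754 0.4872 0.2093; 0.6590 0.2093 2.4343]  S=[0.9322 0.1045; 0.1045 0.9965]  K=[0.4794 0.1312; -0.0862 0.5315; 0.6260 0.5353]  nu=[-1.6452, -6.1565]  x^+=[1.8962, -1.2007, -1.5343]  P^+=[0.2253 0.0190 0.2740; 0.0190 0.2083 -0.0538; 0.2740 -0.0538 1.7135]
step 3: x^-=[1.5047, -1.1010, -1.7243]  P^-=[0.4733 0.0831 0.8582; 0.0831 0.4676 0.2579; 0.8582 0.2579 2.8545]  S=[0.9354 0.1478; 0.1478 1.0032]  K=[0.4728 0.1501; -0.0957 0.5213; 0.7961 0.5951]  nu=[-1.9687, -1.5831]  x^+=[0.3362, -1.7380, -4.2337]  P^+=[0.2206 0.0127 0.3573; 0.0127 0.2011 -0.0350; 0.3573 -0.0350 1.7664]
step 4: x^-=[-0.4766, -2.0279, -5.4012]  P^-=[0.5074 0.0941 0.9673; 0.0941 0.4673 0.2950; 0.9673 0.2950 2.9760]  S=[0.9668 0.1756; 0.1756 1.0179]  K=[0.4851 0.1609; -0.0959 0.5220; 0.8564 0.6098]  nu=[-0.9452, 3.8721]  x^+=[-0.3123, 0.0840, -3.8494]  P^+=[0.2261 0.0119 0.3896; 0.0119 0.1986 -0.0179; 0.3896 -0.0179 1.7048]
step 5: x^-=[-1.1788, -0.4122, -4.8163]  P^-=[0.5214 0.0999 0.9865; 0.0999 0.4687 0.3085; 0.9865 0.3085 2.9002]  S=[0.9789 0.1836; 0.1836 1.0216]  K=[0.4906 0.1641; -0.0937 0.5239; 0.8583 0.6018]  nu=[-1.5696, -0.2872]  x^+=[-1.9959, -0.4156, -6.3363]  P^+=[0.2288 0.0127 0.3934; 0.0127 0.1977 -0.0072; 0.3934 -0.0072 1.6193]

K[0,1] = 0.1641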